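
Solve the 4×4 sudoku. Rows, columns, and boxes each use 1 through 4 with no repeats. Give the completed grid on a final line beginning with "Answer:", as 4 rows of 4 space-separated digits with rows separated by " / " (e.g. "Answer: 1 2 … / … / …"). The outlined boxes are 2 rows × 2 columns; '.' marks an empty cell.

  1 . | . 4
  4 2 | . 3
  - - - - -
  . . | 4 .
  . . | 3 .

Step 1. [r3c1∈{2,3}] col 1 places 3 nowhere but r3c1 ⇒ r3c1=3.
Step 2. [r3c2∈{1}] r3c2 is down to just 1, so r3c2=1.
Step 3. [r3c4∈{2}] r3c4 is down to just 2 ⇒ r3c4=2.
Step 4. [r1c2∈{3}] nothing but 3 survives at r1c2. So r1c2=3.
Step 5. [r4c1∈{2}] r4c1 is down to just 2. So r4c1=2.
Step 6. [r4c2∈{4}] nothing but 4 survives at r4c2, so r4c2=4.
Step 7. [r1c3∈{2}] r1c3 has the single candidate 2, so r1c3=2.
Step 8. [r2c3∈{1}] r2c3 is down to just 1. So r2c3=1.
Step 9. [r4c4∈{1}] r4c4 has the single candidate 1 ⇒ r4c4=1.

Answer: 1 3 2 4 / 4 2 1 3 / 3 1 4 2 / 2 4 3 1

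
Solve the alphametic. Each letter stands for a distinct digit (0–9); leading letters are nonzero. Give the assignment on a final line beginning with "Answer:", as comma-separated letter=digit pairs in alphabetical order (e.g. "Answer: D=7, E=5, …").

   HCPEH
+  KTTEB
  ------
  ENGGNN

Step 1. [E] the sum has 6 digits but both addends have 5; that extra leading digit E is the final carry, namely 1 ⇒ E=1.
Step 2. [col 1: H + B ≡ N (mod 10)] several values work for B in column 1 (H + B ≡ N (mod 10), carry-in 0); try B=9. So B=9.
Step 3. [col 1: H + B ≡ N (mod 10)] N=3 is one option consistent with column 1 (H + B ≡ N (mod 10), carry-in 0) — take it. So N=3.
Step 4. [col 1: H + B ≡ N (mod 10)] from column 1 (B=9, N=3, carry-in 0, digits 1,3,9 already taken and all letters distinct): H must equal 4. So H=4.
Step 5. [col 3: P + T ≡ G (mod 10)] column 3 (P + T ≡ G (mod 10), carry-in 0) doesn't pin G yet; pick G=2 and continue, so G=2.
Step 6. [col 3: P + T ≡ G (mod 10)] column 3 (P + T ≡ G (mod 10), carry-in 0) doesn't pin T yet; pick T=5 and continue ⇒ T=5.
Step 7. [col 3: P + T ≡ G (mod 10)] from column 3 (T=5, G=2, carry-in 0, digits 1,2,3,4,5,9 already taken and all letters distinct): P must equal 7, so P=7.
Step 8. [col 4: C + T ≡ G (mod 10)] in column 4 we have C+T≡G with carry-in 1; given T=5, G=2 and digits 1,2,3,4,5,7,9 already taken and all letters distinct, that pins C to 6 ⇒ C=6.
Step 9. [col 5: H + K ≡ N (mod 10)] column 5 reads H+K+carry(1)=N with H=4, N=3; with digits 1,2,3,4,5,6,7,9 already taken and all letters distinct, the only value for K is 8. So K=8.

Answer: B=9, C=6, E=1, G=2, H=4, K=8, N=3, P=7, T=5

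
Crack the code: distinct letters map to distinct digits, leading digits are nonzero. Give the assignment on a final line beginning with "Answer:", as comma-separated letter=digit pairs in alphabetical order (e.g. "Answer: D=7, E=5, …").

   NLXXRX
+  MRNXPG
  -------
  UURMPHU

Step 1. [col 1: X + G ≡ U (mod 10)] G=8 is one option consistent with column 1 (X + G ≡ U (mod 10), carry-in 0) — take it ⇒ G=8.
Step 2. [col 1: X + G ≡ U (mod 10)] column 1 (X + G ≡ U (mod 10), carry-in 0) doesn't pin U yet; pick U=1 and continue. So U=1.
Step 3. [col 1: X + G ≡ U (mod 10)] from column 1 (G=8, U=1, carry-in 0, digits 1,8 already taken and all letters distinct): X must equal 3. So X=3.
Step 4. [col 2: R + P ≡ H (mod 10)] column 2 (R + P ≡ H (mod 10), carry-in 1) doesn't pin H yet; pick H=9 and continue ⇒ H=9.
Step 5. [col 2: R + P ≡ H (mod 10)] column 2 (R + P ≡ H (mod 10), carry-in 1) doesn't pin P yet; pick P=6 and continue, so P=6.
Step 6. [col 2: R + P ≡ H (mod 10)] column 2 reads R+P+carry(1)=H with P=6, H=9; with digits 1,3,6,8,9 already taken and all letters distinct, the only value for R is 2. So R=2.
Step 7. [col 4: X + N ≡ M (mod 10)] column 4 (X + N ≡ M (mod 10), carry-in 0) doesn't pin M yet; pick M=7 and continue ⇒ M=7.
Step 8. [col 4: X + N ≡ M (mod 10)] from column 4 (X=3, M=7, carry-in 0, digits 1,2,3,6,7,8,9 already taken and all letters distinct): N must equal 4 ⇒ N=4.
Step 9. [col 5: L + R ≡ R (mod 10)] from column 5 (R=2, carry-in 0, digits 1,2,3,4,6,7,8,9 already taken and all letters distinct): L must equal 0, so L=0.

Answer: G=8, H=9, L=0, M=7, N=4, P=6, R=2, U=1, X=3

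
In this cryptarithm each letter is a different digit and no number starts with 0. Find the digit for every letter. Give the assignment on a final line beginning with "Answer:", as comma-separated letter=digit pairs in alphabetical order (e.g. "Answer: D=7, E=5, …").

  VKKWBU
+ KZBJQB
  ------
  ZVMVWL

Step 1. [col 1: U + B ≡ L (mod 10)] no forcing yet in column 1 (carry-in 0); U=7 is free and consistent — try it, so U=7.
Step 2. [col 1: U + B ≡ L (mod 10)] L=5 is one option consistent with column 1 (U + B ≡ L (mod 10), carry-in 0) — take it. So L=5.
Step 3. [col 1: U + B ≡ L (mod 10)] in column 1 we have U+B≡L with carry-in 0; given U=7, L=5 and digits 5,7 already taken and all letters distinct, that pins B to 8 ⇒ B=8.
Step 4. [col 2: B + Q ≡ W (mod 10)] column 2 (B + Q ≡ W (mod 10), carry-in 1) doesn't pin W yet; pick W=9 and continue, so W=9.
Step 5. [col 2: B + Q ≡ W (mod 10)] in column 2 we have B+Q≡W with carry-in 1; given B=8, W=9 and digits 5,7,8,9 already taken and all letters distinct, that pins Q to 0 ⇒ Q=0.
Step 6. [col 3: W + J ≡ V (mod 10)] no forcing yet in column 3 (carry-in 0); J=2 is free and consistent — try it, so J=2.
Step 7. [col 3: W + J ≡ V (mod 10)] column 3: given W=9, J=2, carry-in 0, and digits 0,2,5,7,8,9 already taken and all letters distinct, W+J≡V (mod 10) forces V=1, so V=1.
Step 8. [col 4: K + B ≡ M (mod 10)] column 4: given B=8, carry-in 1, and digits 0,1,2,5,7,8,9 already taken and all letters distinct, K+B≡M (mod 10) forces K=4, so K=4.
Step 9. [col 4: K + B ≡ M (mod 10)] column 4 reads K+B+carry(1)=M with K=4, B=8; with digits 0,1,2,4,5,7,8,9 already taken and all letters distinct, the only value for M is 3. So M=3.
Step 10. [col 5: K + Z ≡ V (mod 10)] in column 5 we have K+Z≡V with carry-in 1; given K=4, V=1 and digits 0,1,2,3,4,5,7,8,9 already taken and all letters distinct, that pins Z to 6, so Z=6.

Answer: B=8, J=2, K=4, L=5, M=3, Q=0, U=7, V=1, W=9, Z=6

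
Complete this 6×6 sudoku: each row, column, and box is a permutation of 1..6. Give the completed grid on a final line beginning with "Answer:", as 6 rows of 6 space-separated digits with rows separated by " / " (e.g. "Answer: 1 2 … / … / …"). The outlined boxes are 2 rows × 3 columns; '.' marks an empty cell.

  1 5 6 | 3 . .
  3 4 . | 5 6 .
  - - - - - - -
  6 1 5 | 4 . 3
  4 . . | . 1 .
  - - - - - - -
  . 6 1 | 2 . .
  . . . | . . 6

Step 1. [r6c1∈{2,5}] r6c1 is the only open cell in col 1 admitting 2 ⇒ r6c1=2.
Step 2. [r6c5∈{3,4,5}] row 6 places 5 nowhere but r6c5. So r6c5=5.
Step 3. [r4c2∈{2,3}] r4c2 is the only open cell in col 2 admitting 2, so r4c2=2.
Step 4. [r5c6∈{4}] only 4 remains possible at r5c6, so r5c6=4.
Step 5. [r1c6∈{2}] r1c6's peers cover all but 2, so r1c6=2.
Step 6. [r6c3∈{3,4}] 4 has one home in row 6: r6c3, so r6c3=4.
Step 7. [r1c5∈{4}] nothing but 4 survives at r1c5. So r1c5=4.
Step 8. [r3c5∈{2}] r3c5 has the single candidate 2 ⇒ r3c5=2.
Step 9. [r6c4∈{1}] r6c4 has the single candidate 1. So r6c4=1.
Step 10. [r6c2∈{3}] nothing but 3 survives at r6c2. So r6c2=3.
Step 11. [r5c5∈{3}] r5c5 has the single candidate 3 ⇒ r5c5=3.
Step 12. [r5c1∈{5}] nothing but 5 survives at r5c1, so r5c1=5.
Step 13. [r4c3∈{3}] nothing but 3 survives at r4c3. So r4c3=3.
Step 14. [r2c3∈{2}] r2c3 has the single candidate 2, so r2c3=2.
Step 15. [r2c6∈{1}] r2c6's peers cover all but 1, so r2c6=1.
Step 16. [r4c4∈{6}] r4c4 is down to just 6, so r4c4=6.
Step 17. [r4c6∈{5}] r4c6 has the single candidate 5 ⇒ r4c6=5.

Answer: 1 5 6 3 4 2 / 3 4 2 5 6 1 / 6 1 5 4 2 3 / 4 2 3 6 1 5 / 5 6 1 2 3 4 / 2 3 4 1 5 6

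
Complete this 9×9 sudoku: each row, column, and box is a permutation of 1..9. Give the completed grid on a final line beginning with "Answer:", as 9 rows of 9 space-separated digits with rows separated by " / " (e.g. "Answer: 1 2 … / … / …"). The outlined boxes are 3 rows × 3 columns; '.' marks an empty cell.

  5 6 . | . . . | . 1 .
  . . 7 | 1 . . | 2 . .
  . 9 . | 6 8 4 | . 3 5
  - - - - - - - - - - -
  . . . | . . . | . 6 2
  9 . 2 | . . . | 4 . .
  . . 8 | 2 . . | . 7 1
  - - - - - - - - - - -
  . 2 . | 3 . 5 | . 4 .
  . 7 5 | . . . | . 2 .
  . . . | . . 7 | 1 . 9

Step 1. [r6c1∈{3,4,6}] 6 has one home in box 4: r6c1. So r6c1=6.
Step 2. [r2c5∈{3,5,9}] 5 has one home in row 2: r2c5 ⇒ r2c5=5.
Step 3. [r4c1∈{1,3,4,7}] r4c1 is the only open cell in col 1 admitting 7 ⇒ r4c1=7.
Step 4. [r2c9∈{4,6,8}] r2c9 is the only open cell in row 2 admitting 6. So r2c9=6.
Step 5. [r9c5∈{2,4,6}] in row 9, 2 fits only at r9c5, so r9c5=2.
Step 6. [r9c3∈{3,4,6}] row 9 places 6 nowhere but r9c3. So r9c3=6.
Step 7. [r1c9∈{4,7,8}] 4 has one home in col 9: r1c9 ⇒ r1c9=4.
Step 8. [r1c7∈{7,8,9}] 8 has one home in row 1: r1c7. So r1c7=8.
Step 9. [r4c3∈{1,3,4}] r4c3 is the only open cell in col 3 admitting 4, so r4c3=4.
Step 10. [r1c3∈{3}] nothing but 3 survives at r1c3, so r1c3=3.
Step 11. [r2c6∈{3,9}] r2c6 is the only open cell in row 2 admitting 3 ⇒ r2c6=3.
Step 12. [r6c6∈{9}] nothing but 9 survives at r6c6. So r6c6=9.
Step 13. [r9c8∈{5,8}] 5 has one home in row 9: r9c8 ⇒ r9c8=5.
Step 14. [r5c8∈{8}] r5c8 has the single candidate 8 ⇒ r5c8=8.
Step 15. [r5c9∈{3}] r5c9's peers cover all but 3. So r5c9=3.
Step 16. [r8c9∈{8}] only 8 remains possible at r8c9, so r8c9=8.
Step 17. [r9c4∈{4,8}] r9c4 is the only open cell in box 8 admitting 8. So r9c4=8.
Step 18. [r8c4∈{4,9}] col 4 places 4 nowhere but r8c4 ⇒ r8c4=4.
Step 19. [r8c5∈{1,6,9}] 9 has one home in row 8: r8c5 ⇒ r8c5=9.
Step 20. [r4c4∈{5}] only 5 remains possible at r4c4 ⇒ r4c4=5.
Step 21. [r8c7∈{3,6}] col 7 places 3 nowhere but r8c7. So r8c7=3.
Step 22. [r8c1∈{1}] only 1 remains possible at r8c1, so r8c1=1.
Step 23. [r7c5∈{1,6}] row 7 places 1 nowhere but r7c5, so r7c5=1.
Step 24. [r4c5∈{3}] nothing but 3 survives at r4c5 ⇒ r4c5=3.
Step 25. [r9c1∈{3,4}] col 1 places 3 nowhere but r9c1, so r9c1=3.
Step 26. [r4c2∈{1}] nothing but 1 survives at r4c2 ⇒ r4c2=1.
Step 27. [r5c4∈{7}] nothing but 7 survives at r5c4 ⇒ r5c4=7.
Step 28. [r2c2∈{4,8}] 8 has one home in col 2: r2c2. So r2c2=8.
Step 29. [r5c5∈{6}] nothing but 6 survives at r5c5. So r5c5=6.
Step 30. [r3c7∈{7}] only 7 remains possible at r3c7 ⇒ r3c7=7.
Step 31. [r5c2∈{5}] r5c2 has the single candidate 5. So r5c2=5.
Step 32. [r3c3∈{1}] r3c3's peers cover all but 1 ⇒ r3c3=1.
Step 33. [r9c2∈{4}] r9c2's peers cover all but 4, so r9c2=4.
Step 34. [r1c4∈{9}] nothing but 9 survives at r1c4 ⇒ r1c4=9.
Step 35. [r7c1∈{8}] r7c1's peers cover all but 8, so r7c1=8.
Step 36. [r7c7∈{6}] r7c7 has the single candidate 6. So r7c7=6.
Step 37. [r1c6∈{2}] r1c6 is down to just 2. So r1c6=2.
Step 38. [r6c2∈{3}] r6c2's peers cover all but 3, so r6c2=3.
Step 39. [r8c6∈{6}] r8c6 has the single candidate 6, so r8c6=6.
Step 40. [r3c1∈{2}] r3c1 has the single candidate 2, so r3c1=2.
Step 41. [r4c6∈{8}] only 8 remains possible at r4c6, so r4c6=8.
Step 42. [r4c7∈{9}] r4c7 is down to just 9, so r4c7=9.
Step 43. [r6c7∈{5}] r6c7's peers cover all but 5 ⇒ r6c7=5.
Step 44. [r5c6∈{1}] r5c6 is down to just 1, so r5c6=1.
Step 45. [r6c5∈{4}] r6c5 has the single candidate 4. So r6c5=4.
Step 46. [r7c3∈{9}] nothing but 9 survives at r7c3 ⇒ r7c3=9.
Step 47. [r2c8∈{9}] r2c8's peers cover all but 9 ⇒ r2c8=9.
Step 48. [r2c1∈{4}] only 4 remains possible at r2c1, so r2c1=4.
Step 49. [r7c9∈{7}] r7c9 is down to just 7 ⇒ r7c9=7.
Step 50. [r1c5∈{7}] r1c5 is down to just 7, so r1c5=7.

Answer: 5 6 3 9 7 2 8 1 4 / 4 8 7 1 5 3 2 9 6 / 2 9 1 6 8 4 7 3 5 / 7 1 4 5 3 8 9 6 2 / 9 5 2 7 6 1 4 8 3 / 6 3 8 2 4 9 5 7 1 / 8 2 9 3 1 5 6 4 7 / 1 7 5 4 9 6 3 2 8 / 3 4 6 8 2 7 1 5 9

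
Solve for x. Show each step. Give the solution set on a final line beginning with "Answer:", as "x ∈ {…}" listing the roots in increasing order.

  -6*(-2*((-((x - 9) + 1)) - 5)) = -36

Step 1. [-6*(-2*((-((x - 9) + 1)) - 5)) = -36] -6 out front; divide by -6 ⇒ div: -2*((-((x - 9) + 1)) - 5) = 6.
Step 2. [-2*((-((x - 9) + 1)) - 5) = 6] LHS = -2·(…); ÷-2 both sides ⇒ div: (-((x - 9) + 1)) - 5 = -3.
Step 3. [(-((x - 9) + 1)) - 5 = -3] -5 is outermost — add 5 both sides. So sub: -((x - 9) + 1) = 2.
Step 4. [-((x - 9) + 1) = 2] leading − — multiply by −1, so neg: (x - 9) + 1 = -2.
Step 5. [(x - 9) + 1 = -2] subtract 1: x sits inside (… + 1). So sub: x - 9 = -3.
Step 6. [x - 9 = -3] -9 is outermost — add 9 both sides, so sub: x = 6.

Answer: x ∈ {6}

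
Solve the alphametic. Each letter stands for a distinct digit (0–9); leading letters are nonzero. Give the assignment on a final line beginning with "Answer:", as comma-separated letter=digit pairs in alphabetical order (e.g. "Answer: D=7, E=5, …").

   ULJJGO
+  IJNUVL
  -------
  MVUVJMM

Step 1. [col 1: O + L ≡ M (mod 10)] several values work for M in column 1 (O + L ≡ M (mod 10), carry-in 0); try M=1 ⇒ M=1.
Step 2. [col 1: O + L ≡ M (mod 10)] several values work for L in column 1 (O + L ≡ M (mod 10), carry-in 0); try L=5 ⇒ L=5.
Step 3. [col 1: O + L ≡ M (mod 10)] in column 1 we have O+L≡M with carry-in 0; given L=5, M=1 and digits 1,5 already taken and all letters distinct, that pins O to 6 ⇒ O=6.
Step 4. [col 2: G + V ≡ M (mod 10)] column 2 (G + V ≡ M (mod 10), carry-in 1) doesn't pin G yet; pick G=3 and continue ⇒ G=3.
Step 5. [col 2: G + V ≡ M (mod 10)] from column 2 (G=3, M=1, carry-in 1, digits 1,3,5,6 already taken and all letters distinct): V must equal 7, so V=7.
Step 6. [col 3: J + U ≡ J (mod 10)] from column 3 (nothing yet, carry-in 1, digits 1,3,5,6,7 already taken and all letters distinct): U must equal 9. So U=9.
Step 7. [col 3: J + U ≡ J (mod 10)] no forcing yet in column 3 (carry-in 1); J=4 is free and consistent — try it ⇒ J=4.
Step 8. [col 4: J + N ≡ V (mod 10)] in column 4 we have J+N≡V with carry-in 1; given J=4, V=7 and digits 1,3,4,5,6,7,9 already taken and all letters distinct, that pins N to 2 ⇒ N=2.
Step 9. [col 6: U + I ≡ V (mod 10)] from column 6 (U=9, V=7, carry-in 0, digits 1,2,3,4,5,6,7,9 already taken and all letters distinct): I must equal 8 ⇒ I=8.

Answer: G=3, I=8, J=4, L=5, M=1, N=2, O=6, U=9, V=7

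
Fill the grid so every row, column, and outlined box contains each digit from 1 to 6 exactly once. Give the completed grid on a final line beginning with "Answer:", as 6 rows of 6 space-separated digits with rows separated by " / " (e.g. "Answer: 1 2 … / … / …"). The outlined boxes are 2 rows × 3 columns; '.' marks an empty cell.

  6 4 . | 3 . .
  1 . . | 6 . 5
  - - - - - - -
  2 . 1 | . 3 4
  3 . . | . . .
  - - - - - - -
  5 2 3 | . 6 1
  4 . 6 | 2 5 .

Step 1. [r1c6∈{2}] r1c6 is down to just 2. So r1c6=2.
Step 2. [r3c4∈{5}] nothing but 5 survives at r3c4, so r3c4=5.
Step 3. [r4c2∈{5,6}] across col 2, 5 lands solely at r4c2 ⇒ r4c2=5.
Step 4. [r4c5∈{1,2}] across row 4, 2 lands solely at r4c5. So r4c5=2.
Step 5. [r5c4∈{4}] r5c4 is down to just 4 ⇒ r5c4=4.
Step 6. [r4c3∈{4}] only 4 remains possible at r4c3, so r4c3=4.
Step 7. [r6c2∈{1}] only 1 remains possible at r6c2, so r6c2=1.
Step 8. [r1c5∈{1}] r1c5's peers cover all but 1 ⇒ r1c5=1.
Step 9. [r1c3∈{5}] r1c3 has the single candidate 5, so r1c3=5.
Step 10. [r2c3∈{2}] r2c3 is down to just 2 ⇒ r2c3=2.
Step 11. [r3c2∈{6}] r3c2 has the single candidate 6, so r3c2=6.
Step 12. [r2c2∈{3}] r2c2's peers cover all but 3, so r2c2=3.
Step 13. [r4c6∈{6}] r4c6 has the single candidate 6 ⇒ r4c6=6.
Step 14. [r4c4∈{1}] r4c4's peers cover all but 1 ⇒ r4c4=1.
Step 15. [r2c5∈{4}] r2c5 has the single candidate 4, so r2c5=4.
Step 16. [r6c6∈{3}] only 3 remains possible at r6c6 ⇒ r6c6=3.

Answer: 6 4 5 3 1 2 / 1 3 2 6 4 5 / 2 6 1 5 3 4 / 3 5 4 1 2 6 / 5 2 3 4 6 1 / 4 1 6 2 5 3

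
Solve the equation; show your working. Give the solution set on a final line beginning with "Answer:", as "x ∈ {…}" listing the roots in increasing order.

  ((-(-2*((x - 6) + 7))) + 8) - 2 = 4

Step 1. [((-(-2*((x - 6) + 7))) + 8) - 2 = 4] the outer -2 inverts by adding 2 ⇒ sub: (-(-2*((x - 6) + 7))) + 8 = 6.
Step 2. [(-(-2*((x - 6) + 7))) + 8 = 6] +8 is outermost — subtract 8 both sides ⇒ sub: -(-2*((x - 6) + 7)) = -2.
Step 3. [-(-2*((x - 6) + 7)) = -2] flip signs both sides. So neg: -2*((x - 6) + 7) = 2.
Step 4. [-2*((x - 6) + 7) = 2] -2·(inner) — divide through by -2. So div: (x - 6) + 7 = -1.
Step 5. [(x - 6) + 7 = -1] peel the +7: subtract 7 from each side, so sub: x - 6 = -8.
Step 6. [x - 6 = -8] peel the -6: add 6 from each side ⇒ sub: x = -2.

Answer: x ∈ {-2}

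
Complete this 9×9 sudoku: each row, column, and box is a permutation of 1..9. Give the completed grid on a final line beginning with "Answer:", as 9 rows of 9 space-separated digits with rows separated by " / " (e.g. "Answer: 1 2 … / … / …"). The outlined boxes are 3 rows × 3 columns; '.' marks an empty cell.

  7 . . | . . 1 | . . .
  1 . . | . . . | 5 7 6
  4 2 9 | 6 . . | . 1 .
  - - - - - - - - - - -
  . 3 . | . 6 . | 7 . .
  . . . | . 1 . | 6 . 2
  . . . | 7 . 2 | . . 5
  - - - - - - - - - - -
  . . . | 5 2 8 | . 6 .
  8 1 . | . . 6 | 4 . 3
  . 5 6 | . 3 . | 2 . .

Step 1. [r9c1∈{9}] r9c1 is down to just 9, so r9c1=9.
Step 2. [r2c2∈{8}] r2c2 has the single candidate 8, so r2c2=8.
Step 3. [r3c9∈{8}] nothing but 8 survives at r3c9, so r3c9=8.
Step 4. [r6c7∈{1,3,8,9}] 8 has one home in col 7: r6c7. So r6c7=8.
Step 5. [r8c4∈{9}] r8c4 has the single candidate 9, so r8c4=9.
Step 6. [r4c9∈{1,4,9}] 1 has one home in box 6: r4c9, so r4c9=1.
Step 7. [r1c3∈{3,5}] in box 1, 5 fits only at r1c3 ⇒ r1c3=5.
Step 8. [r1c8∈{2,3,4,9}] in col 8, 2 fits only at r1c8. So r1c8=2.
Step 9. [r6c8∈{3,4,9}] r6c8 is the only open cell in row 6 admitting 3, so r6c8=3.
Step 10. [r8c5∈{7}] only 7 remains possible at r8c5, so r8c5=7.
Step 11. [r9c6∈{4}] nothing but 4 survives at r9c6, so r9c6=4.
Step 12. [r1c9∈{4,9}] in col 9, 4 fits only at r1c9. So r1c9=4.
Step 13. [r1c7∈{3,9}] across box 3, 9 lands solely at r1c7, so r1c7=9.
Step 14. [r1c4∈{3,8}] in row 1, 3 fits only at r1c4 ⇒ r1c4=3.
Step 15. [r2c6∈{9}] only 9 remains possible at r2c6, so r2c6=9.
Step 16. [r4c6∈{5}] r4c6's peers cover all but 5, so r4c6=5.
Step 17. [r4c8∈{4,9}] row 4 places 9 nowhere but r4c8 ⇒ r4c8=9.
Step 18. [r5c8∈{4}] r5c8's peers cover all but 4. So r5c8=4.
Step 19. [r6c5∈{4,9}] in col 5, 9 fits only at r6c5 ⇒ r6c5=9.
Step 20. [r4c4∈{4,8}] 4 has one home in box 5: r4c4. So r4c4=4.
Step 21. [r4c3∈{2,8}] 8 has one home in row 4: r4c3 ⇒ r4c3=8.
Step 22. [r5c3∈{7}] r5c3 has the single candidate 7, so r5c3=7.
Step 23. [r7c2∈{4,7}] across col 2, 7 lands solely at r7c2 ⇒ r7c2=7.
Step 24. [r6c2∈{4,6}] across col 2, 4 lands solely at r6c2 ⇒ r6c2=4.
Step 25. [r7c1∈{3}] r7c1's peers cover all but 3 ⇒ r7c1=3.
Step 26. [r8c3∈{2}] nothing but 2 survives at r8c3. So r8c3=2.
Step 27. [r5c6∈{3}] r5c6 is down to just 3 ⇒ r5c6=3.
Step 28. [r2c4∈{2}] r2c4 has the single candidate 2 ⇒ r2c4=2.
Step 29. [r3c6∈{7}] only 7 remains possible at r3c6 ⇒ r3c6=7.
Step 30. [r4c1∈{2}] r4c1's peers cover all but 2, so r4c1=2.
Step 31. [r9c8∈{8}] r9c8 is down to just 8. So r9c8=8.
Step 32. [r3c5∈{5}] r3c5's peers cover all but 5, so r3c5=5.
Step 33. [r2c3∈{3}] r2c3 is down to just 3, so r2c3=3.
Step 34. [r1c2∈{6}] only 6 remains possible at r1c2. So r1c2=6.
Step 35. [r9c9∈{7}] r9c9 is down to just 7. So r9c9=7.
Step 36. [r6c1∈{6}] only 6 remains possible at r6c1. So r6c1=6.
Step 37. [r9c4∈{1}] r9c4 has the single candidate 1. So r9c4=1.
Step 38. [r6c3∈{1}] only 1 remains possible at r6c3, so r6c3=1.
Step 39. [r5c4∈{8}] r5c4 is down to just 8 ⇒ r5c4=8.
Step 40. [r2c5∈{4}] r2c5 is down to just 4, so r2c5=4.
Step 41. [r3c7∈{3}] r3c7 has the single candidate 3 ⇒ r3c7=3.
Step 42. [r1c5∈{8}] r1c5 has the single candidate 8 ⇒ r1c5=8.
Step 43. [r7c7∈{1}] r7c7 has the single candidate 1. So r7c7=1.
Step 44. [r7c3∈{4}] r7c3 is down to just 4. So r7c3=4.
Step 45. [r5c2∈{9}] r5c2 has the single candidate 9, so r5c2=9.
Step 46. [r5c1∈{5}] r5c1's peers cover all but 5 ⇒ r5c1=5.
Step 47. [r7c9∈{9}] r7c9 has the single candidate 9. So r7c9=9.
Step 48. [r8c8∈{5}] r8c8's peers cover all but 5. So r8c8=5.

Answer: 7 6 5 3 8 1 9 2 4 / 1 8 3 2 4 9 5 7 6 / 4 2 9 6 5 7 3 1 8 / 2 3 8 4 6 5 7 9 1 / 5 9 7 8 1 3 6 4 2 / 6 4 1 7 9 2 8 3 5 / 3 7 4 5 2 8 1 6 9 / 8 1 2 9 7 6 4 5 3 / 9 5 6 1 3 4 2 8 7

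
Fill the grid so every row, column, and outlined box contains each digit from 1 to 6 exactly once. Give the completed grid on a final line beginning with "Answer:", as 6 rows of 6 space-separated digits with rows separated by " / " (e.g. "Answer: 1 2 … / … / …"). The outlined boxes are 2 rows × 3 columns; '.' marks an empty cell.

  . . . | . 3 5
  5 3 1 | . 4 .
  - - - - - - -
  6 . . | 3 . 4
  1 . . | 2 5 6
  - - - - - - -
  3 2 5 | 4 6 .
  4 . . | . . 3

Step 1. [r6c2∈{1,6}] col 2 places 1 nowhere but r6c2. So r6c2=1.
Step 2. [r1c2∈{4,6}] 6 has one home in col 2: r1c2. So r1c2=6.
Step 3. [r1c3∈{2,4}] in row 1, 4 fits only at r1c3. So r1c3=4.
Step 4. [r1c4∈{1}] nothing but 1 survives at r1c4 ⇒ r1c4=1.
Step 5. [r1c1∈{2}] only 2 remains possible at r1c1 ⇒ r1c1=2.
Step 6. [r3c5∈{1}] only 1 remains possible at r3c5. So r3c5=1.
Step 7. [r3c2∈{5}] nothing but 5 survives at r3c2 ⇒ r3c2=5.
Step 8. [r6c4∈{5}] r6c4's peers cover all but 5 ⇒ r6c4=5.
Step 9. [r5c6∈{1}] r5c6 has the single candidate 1, so r5c6=1.
Step 10. [r6c5∈{2}] r6c5 has the single candidate 2, so r6c5=2.
Step 11. [r3c3∈{2}] nothing but 2 survives at r3c3, so r3c3=2.
Step 12. [r4c2∈{4}] r4c2's peers cover all but 4, so r4c2=4.
Step 13. [r2c4∈{6}] r2c4 has the single candidate 6. So r2c4=6.
Step 14. [r2c6∈{2}] only 2 remains possible at r2c6, so r2c6=2.
Step 15. [r4c3∈{3}] r4c3 has the single candidate 3, so r4c3=3.
Step 16. [r6c3∈{6}] only 6 remains possible at r6c3, so r6c3=6.

Answer: 2 6 4 1 3 5 / 5 3 1 6 4 2 / 6 5 2 3 1 4 / 1 4 3 2 5 6 / 3 2 5 4 6 1 / 4 1 6 5 2 3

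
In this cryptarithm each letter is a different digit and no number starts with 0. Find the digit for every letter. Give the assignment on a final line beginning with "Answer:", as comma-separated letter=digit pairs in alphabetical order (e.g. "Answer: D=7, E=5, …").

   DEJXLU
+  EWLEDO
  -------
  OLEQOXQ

Step 1. [col 1: U + O ≡ Q (mod 10)] Q=8 is one option consistent with column 1 (U + O ≡ Q (mod 10), carry-in 0) — take it. So Q=8.
Step 2. [col 1: U + O ≡ Q (mod 10)] no forcing yet in column 1 (carry-in 0); O=1 is free and consistent — try it, so O=1.
Step 3. [col 1: U + O ≡ Q (mod 10)] column 1 reads U+O+carry(0)=Q with O=1, Q=8; with digits 1,8 already taken and all letters distinct, the only value for U is 7. So U=7.
Step 4. [col 2: L + D ≡ X (mod 10)] no forcing yet in column 2 (carry-in 0); X=4 is free and consistent — try it. So X=4.
Step 5. [col 2: L + D ≡ X (mod 10)] several values work for L in column 2 (L + D ≡ X (mod 10), carry-in 0); try L=5, so L=5.
Step 6. [col 2: L + D ≡ X (mod 10)] from column 2 (L=5, X=4, carry-in 0, digits 1,4,5,7,8 already taken and all letters distinct): D must equal 9. So D=9.
Step 7. [col 3: X + E ≡ O (mod 10)] from column 3 (X=4, O=1, carry-in 1, digits 1,4,5,7,8,9 already taken and all letters distinct): E must equal 6. So E=6.
Step 8. [col 4: J + L ≡ Q (mod 10)] in column 4 we have J+L≡Q with carry-in 1; given L=5, Q=8 and digits 1,4,5,6,7,8,9 already taken and all letters distinct, that pins J to 2, so J=2.
Step 9. [col 5: E + W ≡ E (mod 10)] column 5 reads E+W+carry(0)=E with E=6; with digits 1,2,4,5,6,7,8,9 already taken and all letters distinct, the only value for W is 0, so W=0.

Answer: D=9, E=6, J=2, L=5, O=1, Q=8, U=7, W=0, X=4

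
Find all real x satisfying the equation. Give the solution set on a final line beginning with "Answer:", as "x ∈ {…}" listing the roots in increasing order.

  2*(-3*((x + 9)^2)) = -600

Step 1. [2*(-3*((x + 9)^2)) = -600] divide by the outer 2, so div: -3*((x + 9)^2) = -300.
Step 2. [-3*((x + 9)^2) = -300] leading coefficient -3: divide by -3 ⇒ div: (x + 9)^2 = 100.
Step 3. [(x + 9)^2 = 100] LHS squared, RHS 100 ≥ 0: apply √ (±). So sqrt: x + 9 = 10 or -10.
Step 4. [x + 9 = 10 or -10] +9 is outermost — subtract 9 both sides. So sub: x = 1 or -19.

Answer: x ∈ {-19, 1}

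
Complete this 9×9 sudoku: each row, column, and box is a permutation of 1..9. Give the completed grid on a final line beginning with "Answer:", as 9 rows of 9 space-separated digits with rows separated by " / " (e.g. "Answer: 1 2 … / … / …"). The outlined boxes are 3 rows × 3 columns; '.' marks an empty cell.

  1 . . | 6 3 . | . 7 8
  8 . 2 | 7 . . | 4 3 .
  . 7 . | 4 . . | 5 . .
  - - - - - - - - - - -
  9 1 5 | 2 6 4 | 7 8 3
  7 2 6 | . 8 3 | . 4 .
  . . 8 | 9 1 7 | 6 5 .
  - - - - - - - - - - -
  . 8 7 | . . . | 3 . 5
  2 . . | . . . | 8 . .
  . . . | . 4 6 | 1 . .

Step 1. [r3c8∈{1,2,6,9}] across col 8, 1 lands solely at r3c8. So r3c8=1.
Step 2. [r8c9∈{4,6,7,9}] across col 9, 4 lands solely at r8c9, so r8c9=4.
Step 3. [r9c1∈{3,5}] across col 1, 5 lands solely at r9c1, so r9c1=5.
Step 4. [r8c3∈{1,3,9}] col 3 places 1 nowhere but r8c3. So r8c3=1.
Step 5. [r1c7∈{2,9}] in col 7, 2 fits only at r1c7, so r1c7=2.
Step 6. [r2c6∈{1,5,9}] across row 2, 1 lands solely at r2c6, so r2c6=1.
Step 7. [r9c9∈{2,7,9}] row 9 places 7 nowhere but r9c9, so r9c9=7.
Step 8. [r8c5∈{5,7,9}] row 8 places 7 nowhere but r8c5. So r8c5=7.
Step 9. [r2c5∈{5,9}] 5 has one home in col 5: r2c5. So r2c5=5.
Step 10. [r1c6∈{9}] r1c6's peers cover all but 9. So r1c6=9.
Step 11. [r7c6∈{2}] r7c6's peers cover all but 2 ⇒ r7c6=2.
Step 12. [r7c1∈{4,6}] row 7 places 4 nowhere but r7c1. So r7c1=4.
Step 13. [r8c2∈{3,6,9}] in box 7, 6 fits only at r8c2. So r8c2=6.
Step 14. [r2c2∈{9}] only 9 remains possible at r2c2, so r2c2=9.
Step 15. [r9c2∈{3}] r9c2 has the single candidate 3, so r9c2=3.
Step 16. [r3c9∈{6,9}] across row 3, 9 lands solely at r3c9 ⇒ r3c9=9.
Step 17. [r8c8∈{9}] only 9 remains possible at r8c8 ⇒ r8c8=9.
Step 18. [r1c3∈{4}] r1c3 is down to just 4. So r1c3=4.
Step 19. [r8c6∈{5}] r8c6 has the single candidate 5. So r8c6=5.
Step 20. [r6c1∈{3}] r6c1's peers cover all but 3, so r6c1=3.
Step 21. [r7c4∈{1}] r7c4's peers cover all but 1 ⇒ r7c4=1.
Step 22. [r9c8∈{2}] r9c8 is down to just 2. So r9c8=2.
Step 23. [r1c2∈{5}] only 5 remains possible at r1c2 ⇒ r1c2=5.
Step 24. [r3c1∈{6}] r3c1 is down to just 6. So r3c1=6.
Step 25. [r5c7∈{9}] r5c7 has the single candidate 9, so r5c7=9.
Step 26. [r7c8∈{6}] r7c8's peers cover all but 6 ⇒ r7c8=6.
Step 27. [r6c9∈{2}] only 2 remains possible at r6c9 ⇒ r6c9=2.
Step 28. [r3c5∈{2}] r3c5 has the single candidate 2. So r3c5=2.
Step 29. [r3c3∈{3}] r3c3 is down to just 3. So r3c3=3.
Step 30. [r3c6∈{8}] r3c6 is down to just 8. So r3c6=8.
Step 31. [r9c3∈{9}] nothing but 9 survives at r9c3. So r9c3=9.
Step 32. [r7c5∈{9}] r7c5 has the single candidate 9 ⇒ r7c5=9.
Step 33. [r9c4∈{8}] r9c4 has the single candidate 8, so r9c4=8.
Step 34. [r6c2∈{4}] r6c2's peers cover all but 4. So r6c2=4.
Step 35. [r5c4∈{5}] only 5 remains possible at r5c4. So r5c4=5.
Step 36. [r5c9∈{1}] r5c9's peers cover all but 1 ⇒ r5c9=1.
Step 37. [r2c9∈{6}] r2c9 has the single candidate 6. So r2c9=6.
Step 38. [r8c4∈{3}] nothing but 3 survives at r8c4 ⇒ r8c4=3.

Answer: 1 5 4 6 3 9 2 7 8 / 8 9 2 7 5 1 4 3 6 / 6 7 3 4 2 8 5 1 9 / 9 1 5 2 6 4 7 8 3 / 7 2 6 5 8 3 9 4 1 / 3 4 8 9 1 7 6 5 2 / 4 8 7 1 9 2 3 6 5 / 2 6 1 3 7 5 8 9 4 / 5 3 9 8 4 6 1 2 7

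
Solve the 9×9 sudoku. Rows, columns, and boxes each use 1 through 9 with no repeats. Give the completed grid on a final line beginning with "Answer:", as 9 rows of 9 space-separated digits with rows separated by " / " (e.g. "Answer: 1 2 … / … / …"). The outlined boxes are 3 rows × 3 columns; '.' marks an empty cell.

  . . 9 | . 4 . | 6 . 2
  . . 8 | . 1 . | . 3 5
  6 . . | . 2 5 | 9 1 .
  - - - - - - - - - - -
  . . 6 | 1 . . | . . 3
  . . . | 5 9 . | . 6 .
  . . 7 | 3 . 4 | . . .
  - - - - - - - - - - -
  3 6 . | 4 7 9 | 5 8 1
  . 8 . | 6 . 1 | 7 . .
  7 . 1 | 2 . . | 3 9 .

Step 1. [r4c5∈{8}] r4c5 has the single candidate 8, so r4c5=8.
Step 2. [r8c9∈{4}] only 4 remains possible at r8c9, so r8c9=4.
Step 3. [r4c8∈{2,4,5,7}] r4c8 is the only open cell in col 8 admitting 4, so r4c8=4.
Step 4. [r4c7∈{2}] r4c7 has the single candidate 2 ⇒ r4c7=2.
Step 5. [r5c6∈{2,7}] r5c6 is the only open cell in col 6 admitting 2 ⇒ r5c6=2.
Step 6. [r3c9∈{7,8}] across box 3, 8 lands solely at r3c9 ⇒ r3c9=8.
Step 7. [r3c4∈{7}] r3c4 has the single candidate 7. So r3c4=7.
Step 8. [r8c1∈{2,5,9}] row 8 places 9 nowhere but r8c1, so r8c1=9.
Step 9. [r9c2∈{4,5}] in row 9, 4 fits only at r9c2 ⇒ r9c2=4.
Step 10. [r4c1∈{5}] r4c1 has the single candidate 5, so r4c1=5.
Step 11. [r1c1∈{1}] r1c1 is down to just 1, so r1c1=1.
Step 12. [r3c3∈{3,4}] in row 3, 4 fits only at r3c3 ⇒ r3c3=4.
Step 13. [r2c2∈{2,7}] in row 2, 7 fits only at r2c2. So r2c2=7.
Step 14. [r6c2∈{1,2,9}] across col 2, 2 lands solely at r6c2. So r6c2=2.
Step 15. [r6c1∈{8}] only 8 remains possible at r6c1. So r6c1=8.
Step 16. [r8c3∈{2,5}] 5 has one home in col 3: r8c3 ⇒ r8c3=5.
Step 17. [r5c2∈{1,3}] in col 2, 1 fits only at r5c2. So r5c2=1.
Step 18. [r1c6∈{3,8}] in col 6, 3 fits only at r1c6 ⇒ r1c6=3.
Step 19. [r5c9∈{7}] r5c9 is down to just 7. So r5c9=7.
Step 20. [r8c5∈{3}] r8c5 has the single candidate 3 ⇒ r8c5=3.
Step 21. [r6c8∈{5}] r6c8 is down to just 5, so r6c8=5.
Step 22. [r3c2∈{3}] r3c2's peers cover all but 3. So r3c2=3.
Step 23. [r5c1∈{4}] r5c1 is down to just 4, so r5c1=4.
Step 24. [r1c4∈{8}] r1c4's peers cover all but 8. So r1c4=8.
Step 25. [r5c7∈{8}] r5c7's peers cover all but 8, so r5c7=8.
Step 26. [r9c5∈{5}] only 5 remains possible at r9c5, so r9c5=5.
Step 27. [r6c7∈{1}] r6c7's peers cover all but 1, so r6c7=1.
Step 28. [r7c3∈{2}] r7c3 is down to just 2, so r7c3=2.
Step 29. [r2c4∈{9}] r2c4 has the single candidate 9, so r2c4=9.
Step 30. [r4c6∈{7}] only 7 remains possible at r4c6. So r4c6=7.
Step 31. [r4c2∈{9}] r4c2's peers cover all but 9 ⇒ r4c2=9.
Step 32. [r2c6∈{6}] r2c6's peers cover all but 6. So r2c6=6.
Step 33. [r2c7∈{4}] r2c7 has the single candidate 4, so r2c7=4.
Step 34. [r2c1∈{2}] only 2 remains possible at r2c1. So r2c1=2.
Step 35. [r8c8∈{2}] r8c8's peers cover all but 2. So r8c8=2.
Step 36. [r9c9∈{6}] r9c9 is down to just 6 ⇒ r9c9=6.
Step 37. [r1c2∈{5}] r1c2's peers cover all but 5, so r1c2=5.
Step 38. [r9c6∈{8}] r9c6's peers cover all but 8, so r9c6=8.
Step 39. [r6c5∈{6}] r6c5's peers cover all but 6 ⇒ r6c5=6.
Step 40. [r5c3∈{3}] only 3 remains possible at r5c3, so r5c3=3.
Step 41. [r1c8∈{7}] r1c8 has the single candidate 7. So r1c8=7.
Step 42. [r6c9∈{9}] only 9 remains possible at r6c9. So r6c9=9.

Answer: 1 5 9 8 4 3 6 7 2 / 2 7 8 9 1 6 4 3 5 / 6 3 4 7 2 5 9 1 8 / 5 9 6 1 8 7 2 4 3 / 4 1 3 5 9 2 8 6 7 / 8 2 7 3 6 4 1 5 9 / 3 6 2 4 7 9 5 8 1 / 9 8 5 6 3 1 7 2 4 / 7 4 1 2 5 8 3 9 6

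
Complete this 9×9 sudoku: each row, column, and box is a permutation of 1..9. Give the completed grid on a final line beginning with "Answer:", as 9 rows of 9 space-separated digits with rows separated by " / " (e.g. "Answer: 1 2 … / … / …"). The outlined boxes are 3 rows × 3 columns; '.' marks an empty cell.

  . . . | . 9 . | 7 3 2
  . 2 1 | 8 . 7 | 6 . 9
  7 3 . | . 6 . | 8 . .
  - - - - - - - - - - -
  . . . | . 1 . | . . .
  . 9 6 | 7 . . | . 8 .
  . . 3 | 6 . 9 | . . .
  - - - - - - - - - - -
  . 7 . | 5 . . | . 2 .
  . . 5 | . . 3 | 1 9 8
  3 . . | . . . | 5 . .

Step 1. [r7c1∈{1,4,6,8,9}] 9 has one home in col 1: r7c1 ⇒ r7c1=9.
Step 2. [r7c6∈{1,4,6,8}] across row 7, 1 lands solely at r7c6 ⇒ r7c6=1.
Step 3. [r9c6∈{2,4,6,8}] 6 has one home in col 6: r9c6, so r9c6=6.
Step 4. [r4c6∈{2,4,5,8}] across col 6, 8 lands solely at r4c6, so r4c6=8.
Step 5. [r4c4∈{2,3,4}] col 4 places 3 nowhere but r4c4, so r4c4=3.
Step 6. [r4c8∈{4,5,6,7}] across col 8, 6 lands solely at r4c8 ⇒ r4c8=6.
Step 7. [r4c3∈{2,4,7}] col 3 places 7 nowhere but r4c3, so r4c3=7.
Step 8. [r9c3∈{2,4,8}] col 3 places 2 nowhere but r9c3. So r9c3=2.
Step 9. [r8c5∈{2,4,7}] row 8 places 7 nowhere but r8c5 ⇒ r8c5=7.
Step 10. [r9c2∈{1,4,8}] in row 9, 1 fits only at r9c2 ⇒ r9c2=1.
Step 11. [r7c3∈{4,8}] box 7 places 8 nowhere but r7c3, so r7c3=8.
Step 12. [r7c5∈{4}] r7c5 has the single candidate 4, so r7c5=4.
Step 13. [r5c6∈{2,4,5}] r5c6 is the only open cell in box 5 admitting 4. So r5c6=4.
Step 14. [r1c3∈{4}] only 4 remains possible at r1c3, so r1c3=4.
Step 15. [r2c1∈{5}] only 5 remains possible at r2c1, so r2c1=5.
Step 16. [r3c4∈{1,2,4}] across col 4, 4 lands solely at r3c4. So r3c4=4.
Step 17. [r2c8∈{4}] r2c8 has the single candidate 4. So r2c8=4.
Step 18. [r9c9∈{4,7}] 4 has one home in row 9: r9c9, so r9c9=4.
Step 19. [r4c9∈{5}] r4c9 has the single candidate 5 ⇒ r4c9=5.
Step 20. [r4c2∈{4}] r4c2 has the single candidate 4. So r4c2=4.
Step 21. [r3c9∈{1}] nothing but 1 survives at r3c9. So r3c9=1.
Step 22. [r4c1∈{2}] nothing but 2 survives at r4c1 ⇒ r4c1=2.
Step 23. [r6c8∈{1,7}] across col 8, 1 lands solely at r6c8. So r6c8=1.
Step 24. [r6c1∈{8}] only 8 remains possible at r6c1. So r6c1=8.
Step 25. [r5c9∈{3}] r5c9's peers cover all but 3 ⇒ r5c9=3.
Step 26. [r8c2∈{6}] r8c2 is down to just 6, so r8c2=6.
Step 27. [r5c7∈{2}] r5c7's peers cover all but 2 ⇒ r5c7=2.
Step 28. [r1c6∈{5}] r1c6 is down to just 5. So r1c6=5.
Step 29. [r6c2∈{5}] only 5 remains possible at r6c2 ⇒ r6c2=5.
Step 30. [r5c1∈{1}] r5c1 is down to just 1. So r5c1=1.
Step 31. [r9c4∈{9}] nothing but 9 survives at r9c4 ⇒ r9c4=9.
Step 32. [r8c1∈{4}] r8c1 has the single candidate 4. So r8c1=4.
Step 33. [r4c7∈{9}] r4c7 has the single candidate 9. So r4c7=9.
Step 34. [r1c4∈{1}] r1c4's peers cover all but 1 ⇒ r1c4=1.
Step 35. [r2c5∈{3}] only 3 remains possible at r2c5, so r2c5=3.
Step 36. [r3c8∈{5}] nothing but 5 survives at r3c8, so r3c8=5.
Step 37. [r9c8∈{7}] r9c8 is down to just 7. So r9c8=7.
Step 38. [r8c4∈{2}] nothing but 2 survives at r8c4. So r8c4=2.
Step 39. [r6c5∈{2}] only 2 remains possible at r6c5 ⇒ r6c5=2.
Step 40. [r3c3∈{9}] r3c3's peers cover all but 9, so r3c3=9.
Step 41. [r7c7∈{3}] r7c7's peers cover all but 3 ⇒ r7c7=3.
Step 42. [r1c2∈{8}] r1c2's peers cover all but 8 ⇒ r1c2=8.
Step 43. [r6c7∈{4}] r6c7 has the single candidate 4 ⇒ r6c7=4.
Step 44. [r9c5∈{8}] only 8 remains possible at r9c5, so r9c5=8.
Step 45. [r6c9∈{7}] r6c9's peers cover all but 7, so r6c9=7.
Step 46. [r1c1∈{6}] only 6 remains possible at r1c1 ⇒ r1c1=6.
Step 47. [r5c5∈{5}] r5c5 is down to just 5, so r5c5=5.
Step 48. [r7c9∈{6}] only 6 remains possible at r7c9 ⇒ r7c9=6.
Step 49. [r3c6∈{2}] r3c6's peers cover all but 2. So r3c6=2.

Answer: 6 8 4 1 9 5 7 3 2 / 5 2 1 8 3 7 6 4 9 / 7 3 9 4 6 2 8 5 1 / 2 4 7 3 1 8 9 6 5 / 1 9 6 7 5 4 2 8 3 / 8 5 3 6 2 9 4 1 7 / 9 7 8 5 4 1 3 2 6 / 4 6 5 2 7 3 1 9 8 / 3 1 2 9 8 6 5 7 4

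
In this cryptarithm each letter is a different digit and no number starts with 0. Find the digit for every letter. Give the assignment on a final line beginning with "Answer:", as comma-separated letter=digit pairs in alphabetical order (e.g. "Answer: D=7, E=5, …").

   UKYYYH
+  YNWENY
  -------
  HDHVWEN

Step 1. [col 1: H + Y ≡ N (mod 10)] column 1 (H + Y ≡ N (mod 10), carry-in 0) doesn't pin Y yet; pick Y=4 and continue. So Y=4.
Step 2. [col 1: H + Y ≡ N (mod 10)] column 1 (H + Y ≡ N (mod 10), carry-in 0) doesn't pin N yet; pick N=5 and continue. So N=5.
Step 3. [col 1: H + Y ≡ N (mod 10)] from column 1 (Y=4, N=5, carry-in 0, digits 4,5 already taken and all letters distinct): H must equal 1. So H=1.
Step 4. [col 2: Y + N ≡ E (mod 10)] column 2: given Y=4, N=5, carry-in 0, and digits 1,4,5 already taken and all letters distinct, Y+N≡E (mod 10) forces E=9, so E=9.
Step 5. [col 3: Y + E ≡ W (mod 10)] in column 3 we have Y+E≡W with carry-in 0; given Y=4, E=9 and digits 1,4,5,9 already taken and all letters distinct, that pins W to 3. So W=3.
Step 6. [col 4: Y + W ≡ V (mod 10)] from column 4 (Y=4, W=3, carry-in 1, digits 1,3,4,5,9 already taken and all letters distinct): V must equal 8, so V=8.
Step 7. [col 5: K + N ≡ H (mod 10)] in column 5 we have K+N≡H with carry-in 0; given N=5, H=1 and digits 1,3,4,5,8,9 already taken and all letters distinct, that pins K to 6. So K=6.
Step 8. [col 6: U + Y ≡ D (mod 10)] column 6 (U + Y ≡ D (mod 10), carry-in 1) doesn't pin U yet; pick U=7 and continue ⇒ U=7.
Step 9. [col 6: U + Y ≡ D (mod 10)] in column 6 we have U+Y≡D with carry-in 1; given U=7, Y=4 and digits 1,3,4,5,6,7,8,9 already taken and all letters distinct, that pins D to 2, so D=2.

Answer: D=2, E=9, H=1, K=6, N=5, U=7, V=8, W=3, Y=4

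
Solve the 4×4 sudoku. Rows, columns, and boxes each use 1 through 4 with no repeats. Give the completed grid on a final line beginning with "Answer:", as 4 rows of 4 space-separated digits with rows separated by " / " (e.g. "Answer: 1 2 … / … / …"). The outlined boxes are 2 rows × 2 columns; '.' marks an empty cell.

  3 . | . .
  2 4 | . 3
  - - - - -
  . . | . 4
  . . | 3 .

Step 1. [r3c1∈{1}] r3c1 is down to just 1 ⇒ r3c1=1.
Step 2. [r3c3∈{2}] r3c3 is down to just 2 ⇒ r3c3=2.
Step 3. [r2c3∈{1}] r2c3's peers cover all but 1. So r2c3=1.
Step 4. [r1c3∈{4}] nothing but 4 survives at r1c3. So r1c3=4.
Step 5. [r4c1∈{4}] r4c1 has the single candidate 4, so r4c1=4.
Step 6. [r1c4∈{2}] r1c4 is down to just 2. So r1c4=2.
Step 7. [r1c2∈{1}] only 1 remains possible at r1c2. So r1c2=1.
Step 8. [r4c2∈{2}] only 2 remains possible at r4c2 ⇒ r4c2=2.
Step 9. [r3c2∈{3}] only 3 remains possible at r3c2 ⇒ r3c2=3.
Step 10. [r4c4∈{1}] nothing but 1 survives at r4c4 ⇒ r4c4=1.

Answer: 3 1 4 2 / 2 4 1 3 / 1 3 2 4 / 4 2 3 1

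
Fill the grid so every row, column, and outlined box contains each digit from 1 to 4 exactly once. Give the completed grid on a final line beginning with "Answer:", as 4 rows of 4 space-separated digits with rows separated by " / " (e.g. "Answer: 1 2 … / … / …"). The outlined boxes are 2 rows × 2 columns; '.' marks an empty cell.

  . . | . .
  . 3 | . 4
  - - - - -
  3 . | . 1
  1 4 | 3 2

Step 1. [r2c1∈{2}] r2c1's peers cover all but 2 ⇒ r2c1=2.
Step 2. [r1c3∈{1,2}] row 1 places 2 nowhere but r1c3, so r1c3=2.
Step 3. [r1c1∈{4}] only 4 remains possible at r1c1, so r1c1=4.
Step 4. [r3c2∈{2}] nothing but 2 survives at r3c2, so r3c2=2.
Step 5. [r1c2∈{1}] r1c2 is down to just 1. So r1c2=1.
Step 6. [r1c4∈{3}] nothing but 3 survives at r1c4 ⇒ r1c4=3.
Step 7. [r3c3∈{4}] r3c3's peers cover all but 4, so r3c3=4.
Step 8. [r2c3∈{1}] nothing but 1 survives at r2c3. So r2c3=1.

Answer: 4 1 2 3 / 2 3 1 4 / 3 2 4 1 / 1 4 3 2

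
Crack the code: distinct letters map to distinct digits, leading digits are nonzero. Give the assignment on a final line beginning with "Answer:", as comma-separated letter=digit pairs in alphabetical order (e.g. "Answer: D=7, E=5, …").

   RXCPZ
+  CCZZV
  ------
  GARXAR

Step 1. [col 1: Z + V ≡ R (mod 10)] column 1 (Z + V ≡ R (mod 10), carry-in 0) doesn't pin Z yet; pick Z=3 and continue. So Z=3.
Step 2. [col 1: Z + V ≡ R (mod 10)] several values work for R in column 1 (Z + V ≡ R (mod 10), carry-in 0); try R=8. So R=8.
Step 3. [col 1: Z + V ≡ R (mod 10)] column 1 reads Z+V+carry(0)=R with Z=3, R=8; with digits 3,8 already taken and all letters distinct, the only value for V is 5. So V=5.
Step 4. [col 2: P + Z ≡ A (mod 10)] column 2 (P + Z ≡ A (mod 10), carry-in 0) doesn't pin P yet; pick P=7 and continue ⇒ P=7.
Step 5. [col 2: P + Z ≡ A (mod 10)] column 2 reads P+Z+carry(0)=A with P=7, Z=3; with digits 3,5,7,8 already taken and all letters distinct, the only value for A is 0 ⇒ A=0.
Step 6. [col 3: C + Z ≡ X (mod 10)] column 3 reads C+Z+carry(1)=X with Z=3; with digits 0,3,5,7,8 already taken and all letters distinct, the only value for C is 2. So C=2.
Step 7. [col 3: C + Z ≡ X (mod 10)] from column 3 (C=2, Z=3, carry-in 1, digits 0,2,3,5,7,8 already taken and all letters distinct): X must equal 6. So X=6.
Step 8. [col 6: carry → G] column 6 reads ·+·+carry(1)=G with nothing yet; with digits 0,2,3,5,6,7,8 already taken and all letters distinct, the only value for G is 1, so G=1.

Answer: A=0, C=2, G=1, P=7, R=8, V=5, X=6, Z=3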